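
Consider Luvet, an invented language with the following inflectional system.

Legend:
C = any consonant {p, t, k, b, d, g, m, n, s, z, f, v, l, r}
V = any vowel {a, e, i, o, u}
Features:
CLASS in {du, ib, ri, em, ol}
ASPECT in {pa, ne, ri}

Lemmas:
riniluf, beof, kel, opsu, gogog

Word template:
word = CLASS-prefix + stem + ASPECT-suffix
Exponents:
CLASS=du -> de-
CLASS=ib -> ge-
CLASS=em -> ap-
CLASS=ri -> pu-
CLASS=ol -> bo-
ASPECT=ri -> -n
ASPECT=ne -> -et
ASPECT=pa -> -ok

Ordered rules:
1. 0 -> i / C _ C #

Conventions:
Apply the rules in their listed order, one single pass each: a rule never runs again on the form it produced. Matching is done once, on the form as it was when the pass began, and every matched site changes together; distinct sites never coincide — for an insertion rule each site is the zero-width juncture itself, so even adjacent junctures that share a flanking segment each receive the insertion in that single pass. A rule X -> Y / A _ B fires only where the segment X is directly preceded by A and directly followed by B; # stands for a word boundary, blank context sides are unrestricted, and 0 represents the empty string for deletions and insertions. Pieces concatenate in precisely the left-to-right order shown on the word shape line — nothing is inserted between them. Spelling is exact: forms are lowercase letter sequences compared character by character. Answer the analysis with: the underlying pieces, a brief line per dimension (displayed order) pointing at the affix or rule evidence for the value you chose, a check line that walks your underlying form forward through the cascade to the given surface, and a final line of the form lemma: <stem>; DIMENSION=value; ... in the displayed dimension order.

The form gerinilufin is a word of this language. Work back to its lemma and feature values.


underlying: ge-riniluf-n
CLASS=ib - signalled by the affix ge-
ASPECT=ri - signalled by the affix -n
check: gerinilufn -> gerinilufin
lemma: riniluf; CLASS=ib; ASPECT=ri


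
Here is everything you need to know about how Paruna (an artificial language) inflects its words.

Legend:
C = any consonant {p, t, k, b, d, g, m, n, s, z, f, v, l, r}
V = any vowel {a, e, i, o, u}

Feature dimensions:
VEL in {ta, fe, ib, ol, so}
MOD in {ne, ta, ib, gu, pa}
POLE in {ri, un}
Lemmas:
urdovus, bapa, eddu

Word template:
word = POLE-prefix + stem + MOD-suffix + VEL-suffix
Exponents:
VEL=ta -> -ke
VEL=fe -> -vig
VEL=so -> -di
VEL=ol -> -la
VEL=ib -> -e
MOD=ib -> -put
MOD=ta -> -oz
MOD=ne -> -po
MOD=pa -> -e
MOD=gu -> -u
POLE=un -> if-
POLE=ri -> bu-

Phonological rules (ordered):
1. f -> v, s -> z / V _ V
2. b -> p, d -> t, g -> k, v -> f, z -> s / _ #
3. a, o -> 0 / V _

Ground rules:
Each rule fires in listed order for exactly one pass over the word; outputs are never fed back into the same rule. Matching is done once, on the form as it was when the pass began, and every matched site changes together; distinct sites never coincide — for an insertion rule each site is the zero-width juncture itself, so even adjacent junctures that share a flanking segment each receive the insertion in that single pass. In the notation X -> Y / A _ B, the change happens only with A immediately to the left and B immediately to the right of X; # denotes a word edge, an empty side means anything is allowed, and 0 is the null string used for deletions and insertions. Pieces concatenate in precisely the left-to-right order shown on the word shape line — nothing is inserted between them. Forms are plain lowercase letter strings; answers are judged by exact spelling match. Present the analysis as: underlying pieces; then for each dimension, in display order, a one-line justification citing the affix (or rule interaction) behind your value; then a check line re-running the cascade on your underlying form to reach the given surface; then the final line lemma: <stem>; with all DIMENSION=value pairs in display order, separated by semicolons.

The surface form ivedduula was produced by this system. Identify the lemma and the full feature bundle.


underlying: if-eddu-u-la
VEL=ol - signalled by the affix -la
MOD=gu - signalled by the affix -u
POLE=un - signalled by the affix if-
check: ifedduula -> ivedduula -> ivedduula -> ivedduula
lemma: eddu; VEL=ol; MOD=gu; POLE=un


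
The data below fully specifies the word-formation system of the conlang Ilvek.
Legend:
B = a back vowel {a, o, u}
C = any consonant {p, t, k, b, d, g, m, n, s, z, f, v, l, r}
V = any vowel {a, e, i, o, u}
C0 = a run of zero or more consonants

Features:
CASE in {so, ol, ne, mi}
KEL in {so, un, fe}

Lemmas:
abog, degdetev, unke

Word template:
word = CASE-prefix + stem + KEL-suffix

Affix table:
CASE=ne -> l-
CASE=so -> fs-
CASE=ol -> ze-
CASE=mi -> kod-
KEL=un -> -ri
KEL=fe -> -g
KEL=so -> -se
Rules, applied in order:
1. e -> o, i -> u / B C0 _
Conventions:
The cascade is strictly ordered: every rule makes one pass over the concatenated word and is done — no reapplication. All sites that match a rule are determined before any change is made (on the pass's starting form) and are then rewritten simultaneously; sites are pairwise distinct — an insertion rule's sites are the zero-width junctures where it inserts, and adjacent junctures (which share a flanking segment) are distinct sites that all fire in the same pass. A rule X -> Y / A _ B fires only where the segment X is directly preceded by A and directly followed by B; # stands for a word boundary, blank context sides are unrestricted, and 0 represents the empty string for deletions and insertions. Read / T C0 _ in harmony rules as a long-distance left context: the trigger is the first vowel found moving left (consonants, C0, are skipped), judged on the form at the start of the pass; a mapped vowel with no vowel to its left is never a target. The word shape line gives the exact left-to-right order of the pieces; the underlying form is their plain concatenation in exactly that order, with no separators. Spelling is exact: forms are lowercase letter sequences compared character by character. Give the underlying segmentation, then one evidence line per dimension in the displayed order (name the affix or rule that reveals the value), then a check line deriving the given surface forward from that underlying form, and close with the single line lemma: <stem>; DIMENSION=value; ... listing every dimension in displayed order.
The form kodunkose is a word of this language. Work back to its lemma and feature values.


underlying: kod-unke-se
CASE=mi - signalled by the affix kod-
KEL=so - signalled by the affix -se
check: kodunkese -> kodunkose
lemma: unke; CASE=mi; KEL=so


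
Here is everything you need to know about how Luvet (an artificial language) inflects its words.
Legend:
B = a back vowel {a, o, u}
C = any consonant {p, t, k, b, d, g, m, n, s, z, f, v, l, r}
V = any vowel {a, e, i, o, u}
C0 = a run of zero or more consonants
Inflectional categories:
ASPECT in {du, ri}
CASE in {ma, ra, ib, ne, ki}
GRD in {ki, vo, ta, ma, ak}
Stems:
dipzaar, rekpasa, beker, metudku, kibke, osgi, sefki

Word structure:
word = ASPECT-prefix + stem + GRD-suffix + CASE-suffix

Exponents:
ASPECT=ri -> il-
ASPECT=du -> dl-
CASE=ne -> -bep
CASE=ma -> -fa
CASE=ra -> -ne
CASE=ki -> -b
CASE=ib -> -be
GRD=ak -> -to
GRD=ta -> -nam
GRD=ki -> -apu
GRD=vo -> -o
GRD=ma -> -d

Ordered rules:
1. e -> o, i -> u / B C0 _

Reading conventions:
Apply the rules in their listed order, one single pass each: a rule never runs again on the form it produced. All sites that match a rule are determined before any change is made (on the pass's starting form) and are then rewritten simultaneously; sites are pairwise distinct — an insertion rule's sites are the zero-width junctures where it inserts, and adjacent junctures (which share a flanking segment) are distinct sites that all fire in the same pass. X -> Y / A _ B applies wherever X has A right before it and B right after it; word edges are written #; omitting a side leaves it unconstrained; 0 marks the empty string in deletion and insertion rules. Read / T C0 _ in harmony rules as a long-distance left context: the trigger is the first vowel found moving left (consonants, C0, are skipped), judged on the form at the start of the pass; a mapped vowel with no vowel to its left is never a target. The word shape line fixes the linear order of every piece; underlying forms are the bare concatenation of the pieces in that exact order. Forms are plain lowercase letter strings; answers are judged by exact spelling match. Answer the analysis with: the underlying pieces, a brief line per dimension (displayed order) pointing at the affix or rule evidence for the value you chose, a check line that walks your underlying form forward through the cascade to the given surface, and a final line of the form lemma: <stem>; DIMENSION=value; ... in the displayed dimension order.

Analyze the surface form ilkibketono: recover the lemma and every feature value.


underlying: il-kibke-to-ne
ASPECT=ri - signalled by the affix il-
CASE=ra - signalled by the affix -ne
GRD=ak - signalled by the affix -to
check: ilkibketone -> ilkibketono
lemma: kibke; ASPECT=ri; CASE=ra; GRD=ak


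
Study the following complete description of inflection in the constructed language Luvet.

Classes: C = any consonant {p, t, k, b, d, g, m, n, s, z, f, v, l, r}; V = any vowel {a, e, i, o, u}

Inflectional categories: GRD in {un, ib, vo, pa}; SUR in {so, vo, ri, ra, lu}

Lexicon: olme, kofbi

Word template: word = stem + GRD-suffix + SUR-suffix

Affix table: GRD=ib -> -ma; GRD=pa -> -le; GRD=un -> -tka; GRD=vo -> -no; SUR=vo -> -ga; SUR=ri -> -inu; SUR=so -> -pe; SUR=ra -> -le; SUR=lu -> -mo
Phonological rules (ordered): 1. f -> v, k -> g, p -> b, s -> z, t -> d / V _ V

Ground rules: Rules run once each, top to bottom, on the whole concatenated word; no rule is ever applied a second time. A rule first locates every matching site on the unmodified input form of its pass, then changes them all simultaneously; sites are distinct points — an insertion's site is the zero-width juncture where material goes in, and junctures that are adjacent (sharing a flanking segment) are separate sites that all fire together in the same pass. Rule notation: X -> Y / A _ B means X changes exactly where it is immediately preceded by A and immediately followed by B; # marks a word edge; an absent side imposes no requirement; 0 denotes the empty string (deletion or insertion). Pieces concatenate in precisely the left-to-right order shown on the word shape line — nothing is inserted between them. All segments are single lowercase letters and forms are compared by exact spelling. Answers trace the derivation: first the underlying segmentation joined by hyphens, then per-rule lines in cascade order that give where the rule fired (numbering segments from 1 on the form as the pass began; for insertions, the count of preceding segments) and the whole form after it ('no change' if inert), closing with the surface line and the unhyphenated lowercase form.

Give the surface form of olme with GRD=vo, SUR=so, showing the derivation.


underlying: olme-no-pe
1. f -> v, k -> g, p -> b, s -> z, t -> d / V _ V: fires at position(s) 7: olmenobe
surface: olmenobe


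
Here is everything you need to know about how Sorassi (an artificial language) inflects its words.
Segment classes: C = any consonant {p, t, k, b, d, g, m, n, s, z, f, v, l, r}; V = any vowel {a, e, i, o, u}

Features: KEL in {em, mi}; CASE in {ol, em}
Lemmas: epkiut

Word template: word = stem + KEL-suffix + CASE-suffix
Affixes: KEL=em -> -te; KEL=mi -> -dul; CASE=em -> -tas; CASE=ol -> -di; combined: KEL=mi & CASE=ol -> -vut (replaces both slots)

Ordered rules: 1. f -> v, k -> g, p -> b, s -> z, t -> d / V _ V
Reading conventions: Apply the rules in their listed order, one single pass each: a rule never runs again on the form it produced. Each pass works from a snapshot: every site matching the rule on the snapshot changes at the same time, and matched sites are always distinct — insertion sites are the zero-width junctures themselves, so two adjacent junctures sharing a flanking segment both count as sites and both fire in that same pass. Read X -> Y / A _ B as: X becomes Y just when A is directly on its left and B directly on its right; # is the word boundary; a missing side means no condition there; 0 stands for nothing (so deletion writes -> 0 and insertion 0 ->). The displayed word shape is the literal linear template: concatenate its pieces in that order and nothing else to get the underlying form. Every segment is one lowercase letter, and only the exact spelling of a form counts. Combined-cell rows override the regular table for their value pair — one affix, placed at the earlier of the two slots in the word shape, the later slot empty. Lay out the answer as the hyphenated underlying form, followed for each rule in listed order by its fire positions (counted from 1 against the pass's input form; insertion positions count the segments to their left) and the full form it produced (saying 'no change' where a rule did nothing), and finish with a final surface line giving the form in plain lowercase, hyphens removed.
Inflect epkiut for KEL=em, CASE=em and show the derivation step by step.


underlying: epkiut-te-tas
1. f -> v, k -> g, p -> b, s -> z, t -> d / V _ V: fires at position(s) 9: epkiuttedas
surface: epkiuttedas


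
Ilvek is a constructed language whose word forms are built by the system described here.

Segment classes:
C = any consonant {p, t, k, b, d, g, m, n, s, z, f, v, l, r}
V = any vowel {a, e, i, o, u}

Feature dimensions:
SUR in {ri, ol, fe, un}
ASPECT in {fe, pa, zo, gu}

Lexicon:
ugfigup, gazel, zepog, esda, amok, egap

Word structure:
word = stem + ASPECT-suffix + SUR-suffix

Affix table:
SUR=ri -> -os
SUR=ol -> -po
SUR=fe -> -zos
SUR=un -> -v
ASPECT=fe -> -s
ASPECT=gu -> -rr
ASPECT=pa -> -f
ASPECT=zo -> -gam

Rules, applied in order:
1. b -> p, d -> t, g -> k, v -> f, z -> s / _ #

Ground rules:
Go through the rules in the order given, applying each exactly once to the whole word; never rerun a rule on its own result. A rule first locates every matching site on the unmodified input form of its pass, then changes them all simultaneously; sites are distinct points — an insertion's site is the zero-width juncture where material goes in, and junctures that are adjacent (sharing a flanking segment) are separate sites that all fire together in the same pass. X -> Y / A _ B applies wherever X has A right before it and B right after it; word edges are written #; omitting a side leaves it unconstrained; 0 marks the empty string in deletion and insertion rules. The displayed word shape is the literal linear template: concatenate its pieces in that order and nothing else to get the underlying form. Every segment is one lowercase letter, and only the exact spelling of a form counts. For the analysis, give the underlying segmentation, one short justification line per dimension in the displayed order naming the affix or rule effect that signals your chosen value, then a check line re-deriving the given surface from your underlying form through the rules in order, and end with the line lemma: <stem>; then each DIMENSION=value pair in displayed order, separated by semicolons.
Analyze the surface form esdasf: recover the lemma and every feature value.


underlying: esda-s-v
SUR=un - signalled by the affix -v
ASPECT=fe - signalled by the affix -s
check: esdasv -> esdasf
lemma: esda; SUR=un; ASPECT=fe


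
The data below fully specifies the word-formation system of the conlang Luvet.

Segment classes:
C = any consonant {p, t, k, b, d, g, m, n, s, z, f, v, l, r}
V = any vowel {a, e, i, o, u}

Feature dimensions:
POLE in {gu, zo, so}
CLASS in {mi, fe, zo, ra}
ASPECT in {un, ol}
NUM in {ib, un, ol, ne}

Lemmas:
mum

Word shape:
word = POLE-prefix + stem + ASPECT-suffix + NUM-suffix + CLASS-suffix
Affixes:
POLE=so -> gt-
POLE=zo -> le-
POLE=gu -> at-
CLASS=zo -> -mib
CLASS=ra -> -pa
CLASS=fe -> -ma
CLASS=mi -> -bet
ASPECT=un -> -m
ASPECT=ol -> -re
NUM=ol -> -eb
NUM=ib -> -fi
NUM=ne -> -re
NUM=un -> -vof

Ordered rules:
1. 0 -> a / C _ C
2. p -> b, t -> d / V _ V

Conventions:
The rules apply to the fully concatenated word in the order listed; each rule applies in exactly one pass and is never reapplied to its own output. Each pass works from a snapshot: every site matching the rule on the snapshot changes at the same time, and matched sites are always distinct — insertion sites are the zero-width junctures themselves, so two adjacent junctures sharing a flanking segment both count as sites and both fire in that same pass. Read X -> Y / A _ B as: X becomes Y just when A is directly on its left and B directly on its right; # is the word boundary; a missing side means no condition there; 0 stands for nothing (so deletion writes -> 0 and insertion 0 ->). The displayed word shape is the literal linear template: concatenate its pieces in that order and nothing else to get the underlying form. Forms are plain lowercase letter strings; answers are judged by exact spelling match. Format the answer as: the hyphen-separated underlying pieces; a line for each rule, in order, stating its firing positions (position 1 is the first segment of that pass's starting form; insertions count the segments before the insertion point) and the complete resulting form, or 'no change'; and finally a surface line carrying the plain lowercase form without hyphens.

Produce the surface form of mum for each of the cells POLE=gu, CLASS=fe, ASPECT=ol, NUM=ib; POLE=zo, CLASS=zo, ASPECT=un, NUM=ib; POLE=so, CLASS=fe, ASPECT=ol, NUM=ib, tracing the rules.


cell POLE=gu, CLASS=fe, ASPECT=ol, NUM=ib:
underlying: at-mum-re-fi-ma
1. 0 -> a / C _ C: inserts after position(s) 2, 5: atamumarefima
2. p -> b, t -> d / V _ V: fires at position(s) 2: adamumarefima
surface: adamumarefima

cell POLE=zo, CLASS=zo, ASPECT=un, NUM=ib:
underlying: le-mum-m-fi-mib
1. 0 -> a / C _ C: inserts after position(s) 5, 6: lemumamafimib
2. p -> b, t -> d / V _ V: no change
surface: lemumamafimib

cell POLE=so, CLASS=fe, ASPECT=ol, NUM=ib:
underlying: gt-mum-re-fi-ma
1. 0 -> a / C _ C: inserts after position(s) 1, 2, 5: gatamumarefima
2. p -> b, t -> d / V _ V: fires at position(s) 3: gadamumarefima
surface: gadamumarefima


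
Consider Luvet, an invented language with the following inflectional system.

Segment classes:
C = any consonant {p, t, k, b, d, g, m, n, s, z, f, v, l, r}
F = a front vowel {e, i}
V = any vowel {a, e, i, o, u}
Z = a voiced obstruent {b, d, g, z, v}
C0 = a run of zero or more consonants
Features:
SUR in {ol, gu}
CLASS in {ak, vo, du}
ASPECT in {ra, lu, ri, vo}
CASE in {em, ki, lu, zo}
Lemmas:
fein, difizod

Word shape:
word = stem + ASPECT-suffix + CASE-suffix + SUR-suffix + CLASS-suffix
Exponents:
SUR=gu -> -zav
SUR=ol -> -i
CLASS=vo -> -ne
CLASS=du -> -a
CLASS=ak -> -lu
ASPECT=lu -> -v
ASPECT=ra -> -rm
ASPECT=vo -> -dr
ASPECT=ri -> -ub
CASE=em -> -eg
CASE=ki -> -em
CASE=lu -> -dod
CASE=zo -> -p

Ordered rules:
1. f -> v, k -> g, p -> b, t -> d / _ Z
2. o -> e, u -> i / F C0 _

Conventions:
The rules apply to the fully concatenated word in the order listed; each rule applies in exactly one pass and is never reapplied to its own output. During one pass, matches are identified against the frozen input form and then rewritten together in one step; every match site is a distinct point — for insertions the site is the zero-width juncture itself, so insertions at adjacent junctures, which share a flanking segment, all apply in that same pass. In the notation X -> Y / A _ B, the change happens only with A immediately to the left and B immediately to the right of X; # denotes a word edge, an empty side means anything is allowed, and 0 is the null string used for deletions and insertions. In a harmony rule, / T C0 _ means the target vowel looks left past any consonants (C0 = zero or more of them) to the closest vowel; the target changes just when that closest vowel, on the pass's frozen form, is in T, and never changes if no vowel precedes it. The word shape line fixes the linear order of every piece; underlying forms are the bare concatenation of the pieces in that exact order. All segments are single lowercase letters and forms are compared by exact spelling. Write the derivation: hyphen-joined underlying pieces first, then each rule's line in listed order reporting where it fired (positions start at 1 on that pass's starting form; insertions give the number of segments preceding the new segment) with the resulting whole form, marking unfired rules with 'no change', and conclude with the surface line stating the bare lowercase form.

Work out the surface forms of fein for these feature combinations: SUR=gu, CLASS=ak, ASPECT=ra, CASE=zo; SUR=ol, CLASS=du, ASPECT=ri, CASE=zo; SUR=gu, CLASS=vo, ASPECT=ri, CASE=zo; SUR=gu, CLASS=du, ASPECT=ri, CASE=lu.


cell SUR=gu, CLASS=ak, ASPECT=ra, CASE=zo:
underlying: fein-rm-p-zav-lu
1. f -> v, k -> g, p -> b, t -> d / _ Z: fires at position(s) 7: feinrmbzavlu
2. o -> e, u -> i / F C0 _: no change
surface: feinrmbzavlu

cell SUR=ol, CLASS=du, ASPECT=ri, CASE=zo:
underlying: fein-ub-p-i-a
1. f -> v, k -> g, p -> b, t -> d / _ Z: no change
2. o -> e, u -> i / F C0 _: fires at position(s) 5: feinibpia
surface: feinibpia

cell SUR=gu, CLASS=vo, ASPECT=ri, CASE=zo:
underlying: fein-ub-p-zav-ne
1. f -> v, k -> g, p -> b, t -> d / _ Z: fires at position(s) 7: feinubbzavne
2. o -> e, u -> i / F C0 _: fires at position(s) 5: feinibbzavne
surface: feinibbzavne

cell SUR=gu, CLASS=du, ASPECT=ri, CASE=lu:
underlying: fein-ub-dod-zav-a
1. f -> v, k -> g, p -> b, t -> d / _ Z: no change
2. o -> e, u -> i / F C0 _: fires at position(s) 5: feinibdodzava
surface: feinibdodzava


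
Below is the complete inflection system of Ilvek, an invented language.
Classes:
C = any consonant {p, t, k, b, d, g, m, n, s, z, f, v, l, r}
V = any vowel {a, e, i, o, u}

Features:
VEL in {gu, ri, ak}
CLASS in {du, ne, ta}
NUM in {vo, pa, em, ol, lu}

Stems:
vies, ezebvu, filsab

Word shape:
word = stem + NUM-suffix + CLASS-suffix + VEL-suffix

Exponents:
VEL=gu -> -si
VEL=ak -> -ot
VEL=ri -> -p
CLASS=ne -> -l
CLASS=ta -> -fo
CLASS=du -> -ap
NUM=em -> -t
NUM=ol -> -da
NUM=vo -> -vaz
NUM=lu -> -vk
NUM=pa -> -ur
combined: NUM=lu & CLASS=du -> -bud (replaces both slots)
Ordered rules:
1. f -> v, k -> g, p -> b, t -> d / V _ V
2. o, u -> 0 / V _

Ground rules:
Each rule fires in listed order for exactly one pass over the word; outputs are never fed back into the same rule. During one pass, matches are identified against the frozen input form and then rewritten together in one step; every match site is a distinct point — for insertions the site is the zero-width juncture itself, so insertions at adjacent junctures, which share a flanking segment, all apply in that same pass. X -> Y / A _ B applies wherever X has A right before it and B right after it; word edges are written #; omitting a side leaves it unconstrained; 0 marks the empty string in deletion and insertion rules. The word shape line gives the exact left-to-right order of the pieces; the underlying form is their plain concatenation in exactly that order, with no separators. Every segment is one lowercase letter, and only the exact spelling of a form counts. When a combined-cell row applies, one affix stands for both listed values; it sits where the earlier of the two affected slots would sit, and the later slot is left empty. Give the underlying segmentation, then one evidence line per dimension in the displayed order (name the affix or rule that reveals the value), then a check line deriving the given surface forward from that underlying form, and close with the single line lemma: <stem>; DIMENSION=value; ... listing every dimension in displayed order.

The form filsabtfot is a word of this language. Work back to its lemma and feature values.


underlying: filsab-t-fo-ot
VEL=ak - signalled by the affix -ot
CLASS=ta - signalled by the affix -fo
NUM=em - signalled by the affix -t
check: filsabtfoot -> filsabtfoot -> filsabtfot
lemma: filsab; VEL=ak; CLASS=ta; NUM=em


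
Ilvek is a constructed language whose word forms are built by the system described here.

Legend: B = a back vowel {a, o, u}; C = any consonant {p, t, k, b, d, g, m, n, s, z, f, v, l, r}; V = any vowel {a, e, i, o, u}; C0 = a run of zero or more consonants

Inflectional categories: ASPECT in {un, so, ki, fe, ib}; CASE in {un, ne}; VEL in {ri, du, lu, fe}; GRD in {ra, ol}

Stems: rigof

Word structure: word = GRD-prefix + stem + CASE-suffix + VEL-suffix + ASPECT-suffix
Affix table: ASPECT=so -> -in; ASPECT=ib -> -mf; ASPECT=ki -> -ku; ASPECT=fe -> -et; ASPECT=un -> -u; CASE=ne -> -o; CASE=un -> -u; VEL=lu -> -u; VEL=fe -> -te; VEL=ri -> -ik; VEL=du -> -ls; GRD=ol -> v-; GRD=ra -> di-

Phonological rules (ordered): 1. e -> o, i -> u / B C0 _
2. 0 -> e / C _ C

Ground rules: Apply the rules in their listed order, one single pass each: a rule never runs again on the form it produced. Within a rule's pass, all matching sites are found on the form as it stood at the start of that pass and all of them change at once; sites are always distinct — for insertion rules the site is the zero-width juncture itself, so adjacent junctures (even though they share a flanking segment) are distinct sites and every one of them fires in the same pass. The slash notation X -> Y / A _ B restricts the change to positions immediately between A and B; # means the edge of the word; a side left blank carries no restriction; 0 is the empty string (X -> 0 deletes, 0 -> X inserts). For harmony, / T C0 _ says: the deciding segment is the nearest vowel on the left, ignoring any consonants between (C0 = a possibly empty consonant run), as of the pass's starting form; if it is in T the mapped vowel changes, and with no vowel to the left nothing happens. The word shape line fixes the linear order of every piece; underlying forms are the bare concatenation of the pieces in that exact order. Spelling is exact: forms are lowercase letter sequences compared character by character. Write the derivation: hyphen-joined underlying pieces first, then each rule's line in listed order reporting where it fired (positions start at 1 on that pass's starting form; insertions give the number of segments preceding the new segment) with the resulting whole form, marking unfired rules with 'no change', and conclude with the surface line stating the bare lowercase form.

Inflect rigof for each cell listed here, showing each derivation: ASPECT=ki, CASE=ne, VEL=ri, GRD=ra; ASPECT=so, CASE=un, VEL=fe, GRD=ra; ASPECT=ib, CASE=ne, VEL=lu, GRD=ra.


cell ASPECT=ki, CASE=ne, VEL=ri, GRD=ra:
underlying: di-rigof-o-ik-ku
1. e -> o, i -> u / B C0 _: fires at position(s) 9: dirigofoukku
2. 0 -> e / C _ C: inserts after position(s) 10: dirigofoukeku
surface: dirigofoukeku

cell ASPECT=so, CASE=un, VEL=fe, GRD=ra:
underlying: di-rigof-u-te-in
1. e -> o, i -> u / B C0 _: fires at position(s) 10: dirigofutoin
2. 0 -> e / C _ C: no change
surface: dirigofutoin

cell ASPECT=ib, CASE=ne, VEL=lu, GRD=ra:
underlying: di-rigof-o-u-mf
1. e -> o, i -> u / B C0 _: no change
2. 0 -> e / C _ C: inserts after position(s) 10: dirigofoumef
surface: dirigofoumef


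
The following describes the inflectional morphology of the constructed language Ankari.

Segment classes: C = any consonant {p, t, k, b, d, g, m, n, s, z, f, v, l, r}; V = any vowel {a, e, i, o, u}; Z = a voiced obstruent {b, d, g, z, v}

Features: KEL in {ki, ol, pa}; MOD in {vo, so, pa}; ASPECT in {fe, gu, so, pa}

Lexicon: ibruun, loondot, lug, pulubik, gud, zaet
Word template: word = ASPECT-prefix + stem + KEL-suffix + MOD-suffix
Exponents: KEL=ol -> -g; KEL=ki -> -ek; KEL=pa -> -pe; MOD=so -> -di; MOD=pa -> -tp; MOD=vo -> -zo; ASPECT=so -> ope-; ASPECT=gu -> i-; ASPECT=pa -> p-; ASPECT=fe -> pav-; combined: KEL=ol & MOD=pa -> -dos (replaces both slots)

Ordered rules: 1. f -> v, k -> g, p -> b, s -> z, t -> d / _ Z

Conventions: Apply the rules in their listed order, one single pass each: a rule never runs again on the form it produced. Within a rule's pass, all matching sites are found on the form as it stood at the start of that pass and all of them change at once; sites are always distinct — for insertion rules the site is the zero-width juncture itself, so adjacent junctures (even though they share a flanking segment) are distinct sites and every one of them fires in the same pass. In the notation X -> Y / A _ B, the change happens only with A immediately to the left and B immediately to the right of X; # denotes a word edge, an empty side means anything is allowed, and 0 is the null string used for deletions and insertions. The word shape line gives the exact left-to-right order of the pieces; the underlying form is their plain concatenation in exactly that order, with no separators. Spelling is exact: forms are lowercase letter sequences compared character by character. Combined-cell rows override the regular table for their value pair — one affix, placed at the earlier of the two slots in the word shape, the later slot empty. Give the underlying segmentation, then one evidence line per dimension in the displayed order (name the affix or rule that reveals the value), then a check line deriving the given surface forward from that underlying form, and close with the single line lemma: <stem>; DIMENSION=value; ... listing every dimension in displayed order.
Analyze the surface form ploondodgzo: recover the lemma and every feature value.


underlying: p-loondot-g-zo
KEL=ol - signalled by the affix -g
MOD=vo - signalled by the affix -zo
ASPECT=pa - signalled by the affix p-
check: ploondotgzo -> ploondodgzo
lemma: loondot; KEL=ol; MOD=vo; ASPECT=pa


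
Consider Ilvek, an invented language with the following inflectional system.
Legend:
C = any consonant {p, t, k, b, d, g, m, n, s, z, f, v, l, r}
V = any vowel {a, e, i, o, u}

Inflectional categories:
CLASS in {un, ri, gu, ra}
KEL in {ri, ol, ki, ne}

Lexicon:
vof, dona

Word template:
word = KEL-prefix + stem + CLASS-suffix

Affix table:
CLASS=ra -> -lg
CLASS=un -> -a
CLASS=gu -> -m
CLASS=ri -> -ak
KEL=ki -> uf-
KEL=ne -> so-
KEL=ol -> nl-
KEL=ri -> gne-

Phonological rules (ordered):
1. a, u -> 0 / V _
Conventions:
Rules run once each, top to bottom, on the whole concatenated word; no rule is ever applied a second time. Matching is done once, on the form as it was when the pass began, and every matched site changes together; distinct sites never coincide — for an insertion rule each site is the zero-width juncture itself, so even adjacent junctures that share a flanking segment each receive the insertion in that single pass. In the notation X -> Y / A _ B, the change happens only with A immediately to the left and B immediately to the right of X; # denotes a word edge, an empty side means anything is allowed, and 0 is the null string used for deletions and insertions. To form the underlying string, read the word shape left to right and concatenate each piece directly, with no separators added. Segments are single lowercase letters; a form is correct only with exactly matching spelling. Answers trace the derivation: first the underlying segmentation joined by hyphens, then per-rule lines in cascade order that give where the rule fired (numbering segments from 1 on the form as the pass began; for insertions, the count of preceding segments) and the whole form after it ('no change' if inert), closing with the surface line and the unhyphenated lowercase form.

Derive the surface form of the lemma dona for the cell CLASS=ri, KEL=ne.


underlying: so-dona-ak
1. a, u -> 0 / V _: fires at position(s) 7: sodonak
surface: sodonak


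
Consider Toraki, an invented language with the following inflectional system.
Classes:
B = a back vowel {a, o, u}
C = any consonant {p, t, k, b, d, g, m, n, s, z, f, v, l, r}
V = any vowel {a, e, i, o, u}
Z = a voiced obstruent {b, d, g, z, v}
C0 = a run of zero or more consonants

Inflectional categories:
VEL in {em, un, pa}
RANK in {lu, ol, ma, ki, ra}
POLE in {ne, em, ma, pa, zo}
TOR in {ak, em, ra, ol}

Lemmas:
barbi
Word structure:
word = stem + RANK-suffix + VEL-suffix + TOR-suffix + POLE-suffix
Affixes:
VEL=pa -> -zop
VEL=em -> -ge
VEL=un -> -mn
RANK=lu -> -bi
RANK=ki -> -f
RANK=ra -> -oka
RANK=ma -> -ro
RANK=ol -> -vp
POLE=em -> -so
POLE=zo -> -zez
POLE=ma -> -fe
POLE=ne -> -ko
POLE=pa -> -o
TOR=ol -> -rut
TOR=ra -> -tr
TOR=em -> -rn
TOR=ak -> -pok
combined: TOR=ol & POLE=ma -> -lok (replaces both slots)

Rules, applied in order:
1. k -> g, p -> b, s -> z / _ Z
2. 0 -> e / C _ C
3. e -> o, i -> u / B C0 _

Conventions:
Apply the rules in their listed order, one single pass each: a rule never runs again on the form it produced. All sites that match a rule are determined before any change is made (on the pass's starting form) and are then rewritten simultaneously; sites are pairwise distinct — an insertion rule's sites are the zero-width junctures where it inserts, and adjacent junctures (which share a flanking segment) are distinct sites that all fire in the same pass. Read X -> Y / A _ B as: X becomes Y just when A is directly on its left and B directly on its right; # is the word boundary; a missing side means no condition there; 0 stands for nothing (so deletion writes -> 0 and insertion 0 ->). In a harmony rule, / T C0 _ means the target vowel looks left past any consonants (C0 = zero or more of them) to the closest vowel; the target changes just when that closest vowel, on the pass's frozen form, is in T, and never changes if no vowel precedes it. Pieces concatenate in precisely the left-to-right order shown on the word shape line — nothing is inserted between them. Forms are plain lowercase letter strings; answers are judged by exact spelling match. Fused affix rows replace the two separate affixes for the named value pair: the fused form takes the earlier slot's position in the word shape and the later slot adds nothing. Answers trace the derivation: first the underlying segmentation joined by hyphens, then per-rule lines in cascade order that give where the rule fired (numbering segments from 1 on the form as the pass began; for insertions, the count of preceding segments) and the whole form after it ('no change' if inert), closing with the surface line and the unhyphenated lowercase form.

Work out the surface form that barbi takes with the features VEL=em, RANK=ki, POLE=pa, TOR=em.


underlying: barbi-f-ge-rn-o
1. k -> g, p -> b, s -> z / _ Z: no change
2. 0 -> e / C _ C: inserts after position(s) 3, 6, 9: barebifegereno
3. e -> o, i -> u / B C0 _: fires at position(s) 4: barobifegereno
surface: barobifegereno


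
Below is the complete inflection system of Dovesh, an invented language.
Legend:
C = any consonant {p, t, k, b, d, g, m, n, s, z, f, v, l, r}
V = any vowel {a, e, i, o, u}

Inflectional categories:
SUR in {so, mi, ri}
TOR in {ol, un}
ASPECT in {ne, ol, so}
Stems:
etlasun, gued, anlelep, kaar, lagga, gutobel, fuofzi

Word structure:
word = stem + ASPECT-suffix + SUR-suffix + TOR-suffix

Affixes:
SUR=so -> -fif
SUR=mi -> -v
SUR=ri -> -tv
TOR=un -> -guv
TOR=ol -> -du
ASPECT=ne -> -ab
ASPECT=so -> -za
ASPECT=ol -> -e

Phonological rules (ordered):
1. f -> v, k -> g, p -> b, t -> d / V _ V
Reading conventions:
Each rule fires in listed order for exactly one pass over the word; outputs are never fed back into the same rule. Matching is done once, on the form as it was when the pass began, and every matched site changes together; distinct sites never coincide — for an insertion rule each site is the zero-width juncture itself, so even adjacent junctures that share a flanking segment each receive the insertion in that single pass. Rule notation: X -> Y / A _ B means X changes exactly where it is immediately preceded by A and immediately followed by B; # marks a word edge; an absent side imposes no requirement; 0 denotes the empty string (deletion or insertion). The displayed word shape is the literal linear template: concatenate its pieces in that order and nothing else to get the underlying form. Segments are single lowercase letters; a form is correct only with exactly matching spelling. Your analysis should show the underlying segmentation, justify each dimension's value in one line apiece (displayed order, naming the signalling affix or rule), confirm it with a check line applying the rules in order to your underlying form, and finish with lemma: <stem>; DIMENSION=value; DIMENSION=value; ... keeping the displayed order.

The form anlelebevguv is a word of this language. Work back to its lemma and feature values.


underlying: anlelep-e-v-guv
SUR=mi - signalled by the affix -v
TOR=un - signalled by the affix -guv
ASPECT=ol - signalled by the affix -e
check: anlelepevguv -> anlelebevguv
lemma: anlelep; SUR=mi; TOR=un; ASPECT=ol


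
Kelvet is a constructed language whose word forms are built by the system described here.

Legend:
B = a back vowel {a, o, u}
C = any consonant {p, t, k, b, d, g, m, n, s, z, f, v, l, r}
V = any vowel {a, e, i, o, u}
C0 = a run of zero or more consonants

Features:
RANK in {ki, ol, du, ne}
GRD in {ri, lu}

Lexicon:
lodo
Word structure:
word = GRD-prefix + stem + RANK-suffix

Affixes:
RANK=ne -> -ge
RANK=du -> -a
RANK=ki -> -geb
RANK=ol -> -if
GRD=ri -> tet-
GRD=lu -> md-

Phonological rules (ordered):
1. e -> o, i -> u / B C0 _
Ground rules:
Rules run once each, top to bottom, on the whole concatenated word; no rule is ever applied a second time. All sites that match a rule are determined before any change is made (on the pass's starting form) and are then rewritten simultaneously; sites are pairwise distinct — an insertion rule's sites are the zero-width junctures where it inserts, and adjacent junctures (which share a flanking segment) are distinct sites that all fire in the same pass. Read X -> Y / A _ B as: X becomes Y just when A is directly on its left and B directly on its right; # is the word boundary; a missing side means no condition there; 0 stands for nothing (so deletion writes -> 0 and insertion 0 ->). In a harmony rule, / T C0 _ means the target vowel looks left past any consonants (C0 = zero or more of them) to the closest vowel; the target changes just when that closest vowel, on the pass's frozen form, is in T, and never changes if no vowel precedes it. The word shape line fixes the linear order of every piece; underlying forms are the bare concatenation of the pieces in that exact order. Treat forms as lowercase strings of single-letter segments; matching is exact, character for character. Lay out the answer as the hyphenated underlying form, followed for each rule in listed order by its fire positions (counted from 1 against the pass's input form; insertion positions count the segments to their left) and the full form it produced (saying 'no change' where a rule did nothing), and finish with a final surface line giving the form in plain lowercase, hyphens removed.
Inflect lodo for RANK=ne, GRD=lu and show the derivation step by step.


underlying: md-lodo-ge
1. e -> o, i -> u / B C0 _: fires at position(s) 8: mdlodogo
surface: mdlodogo


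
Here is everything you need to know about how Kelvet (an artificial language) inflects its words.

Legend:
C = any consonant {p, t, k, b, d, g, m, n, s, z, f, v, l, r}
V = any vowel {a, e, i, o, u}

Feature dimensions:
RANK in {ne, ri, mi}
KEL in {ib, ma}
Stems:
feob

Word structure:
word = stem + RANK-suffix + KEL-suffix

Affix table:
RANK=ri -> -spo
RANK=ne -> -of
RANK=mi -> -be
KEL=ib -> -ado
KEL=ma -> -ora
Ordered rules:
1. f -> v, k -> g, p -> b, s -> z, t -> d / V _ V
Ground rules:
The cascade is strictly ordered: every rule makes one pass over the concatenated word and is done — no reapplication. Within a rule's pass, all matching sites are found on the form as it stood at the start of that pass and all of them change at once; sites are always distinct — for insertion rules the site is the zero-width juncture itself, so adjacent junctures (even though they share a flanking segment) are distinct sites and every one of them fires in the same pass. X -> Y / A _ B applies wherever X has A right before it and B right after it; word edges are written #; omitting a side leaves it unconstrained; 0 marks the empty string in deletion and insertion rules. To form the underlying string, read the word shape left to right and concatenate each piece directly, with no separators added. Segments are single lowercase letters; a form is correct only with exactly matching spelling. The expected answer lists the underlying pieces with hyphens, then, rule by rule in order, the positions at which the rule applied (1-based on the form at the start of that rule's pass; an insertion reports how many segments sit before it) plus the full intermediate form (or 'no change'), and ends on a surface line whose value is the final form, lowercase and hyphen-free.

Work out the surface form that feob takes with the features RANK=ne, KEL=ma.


underlying: feob-of-ora
1. f -> v, k -> g, p -> b, s -> z, t -> d / V _ V: fires at position(s) 6: feobovora
surface: feobovora
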